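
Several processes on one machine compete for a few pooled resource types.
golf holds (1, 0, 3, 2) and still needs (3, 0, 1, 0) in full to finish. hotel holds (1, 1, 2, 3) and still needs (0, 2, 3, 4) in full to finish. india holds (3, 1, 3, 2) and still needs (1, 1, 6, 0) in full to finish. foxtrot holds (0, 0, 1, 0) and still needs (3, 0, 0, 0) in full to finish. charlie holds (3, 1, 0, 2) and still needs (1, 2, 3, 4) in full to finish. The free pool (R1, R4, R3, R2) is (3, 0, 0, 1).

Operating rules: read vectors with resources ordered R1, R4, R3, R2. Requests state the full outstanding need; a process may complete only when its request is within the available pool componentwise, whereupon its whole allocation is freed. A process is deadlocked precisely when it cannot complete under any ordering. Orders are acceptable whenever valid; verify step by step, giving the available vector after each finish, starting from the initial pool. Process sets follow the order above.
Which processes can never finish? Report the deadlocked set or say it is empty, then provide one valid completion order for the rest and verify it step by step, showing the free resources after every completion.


The deadlocked set is hotel, india and charlie.
Key observation: no order helps: past foxtrot, golf, the free pool tops out at (4, 0, 4, 3), below what each blocked process needs in R4.
A valid finishing order for the others: foxtrot, golf. Step-by-step check:
  pool = (3, 0, 0, 1)
  foxtrot: need (3, 0, 0, 0) fits (3, 0, 0, 1); releases (0, 0, 1, 0), pool now (3, 0, 1, 1)
  golf: need (3, 0, 1, 0) fits (3, 0, 1, 1); releases (1, 0, 3, 2), pool now (4, 0, 4, 3)
None of the blocked processes ever fits:
  hotel still needs (0, 2, 3, 4) but only (4, 0, 4, 3) is free — short on R4 and R2
  india still needs (1, 1, 6, 0) but only (4, 0, 4, 3) is free — short on R4 and R3
  charlie still needs (1, 2, 3, 4) but only (4, 0, 4, 3) is free — short on R4 and R2


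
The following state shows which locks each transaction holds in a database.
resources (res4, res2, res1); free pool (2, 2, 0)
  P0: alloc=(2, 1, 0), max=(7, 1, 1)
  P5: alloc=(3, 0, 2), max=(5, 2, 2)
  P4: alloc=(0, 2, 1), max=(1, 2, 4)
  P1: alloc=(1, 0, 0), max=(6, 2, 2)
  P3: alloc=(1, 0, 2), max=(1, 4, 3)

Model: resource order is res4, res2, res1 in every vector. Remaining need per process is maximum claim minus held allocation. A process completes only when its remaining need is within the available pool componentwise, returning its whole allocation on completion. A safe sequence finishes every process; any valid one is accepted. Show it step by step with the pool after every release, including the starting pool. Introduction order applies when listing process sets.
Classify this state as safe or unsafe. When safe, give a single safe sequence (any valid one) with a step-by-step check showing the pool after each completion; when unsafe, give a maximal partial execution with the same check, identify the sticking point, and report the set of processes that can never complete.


UNSAFE — no complete ordering exists.
Key observation: after P5, P0, P1 the pool peaks at (8, 3, 2), and each blocked process is short somewhere: P4 on res1; P3 on res2.
The run P5, P0, P1 cannot be extended any further. Verifying each step:
  pool = (2, 2, 0)
  P5 needs (2, 2, 0) <= (2, 2, 0) -> finishes; pool += (3, 0, 2) = (5, 2, 2)
  P0 needs (5, 0, 1) <= (5, 2, 2) -> finishes; pool += (2, 1, 0) = (7, 3, 2)
  P1 needs (5, 2, 2) <= (7, 3, 2) -> finishes; pool += (1, 0, 0) = (8, 3, 2)
  P4 still needs (1, 0, 3) but only (8, 3, 2) is free — short on res1
  P3 still needs (0, 4, 1) but only (8, 3, 2) is free — short on res2
Never able to finish: P4 and P3.


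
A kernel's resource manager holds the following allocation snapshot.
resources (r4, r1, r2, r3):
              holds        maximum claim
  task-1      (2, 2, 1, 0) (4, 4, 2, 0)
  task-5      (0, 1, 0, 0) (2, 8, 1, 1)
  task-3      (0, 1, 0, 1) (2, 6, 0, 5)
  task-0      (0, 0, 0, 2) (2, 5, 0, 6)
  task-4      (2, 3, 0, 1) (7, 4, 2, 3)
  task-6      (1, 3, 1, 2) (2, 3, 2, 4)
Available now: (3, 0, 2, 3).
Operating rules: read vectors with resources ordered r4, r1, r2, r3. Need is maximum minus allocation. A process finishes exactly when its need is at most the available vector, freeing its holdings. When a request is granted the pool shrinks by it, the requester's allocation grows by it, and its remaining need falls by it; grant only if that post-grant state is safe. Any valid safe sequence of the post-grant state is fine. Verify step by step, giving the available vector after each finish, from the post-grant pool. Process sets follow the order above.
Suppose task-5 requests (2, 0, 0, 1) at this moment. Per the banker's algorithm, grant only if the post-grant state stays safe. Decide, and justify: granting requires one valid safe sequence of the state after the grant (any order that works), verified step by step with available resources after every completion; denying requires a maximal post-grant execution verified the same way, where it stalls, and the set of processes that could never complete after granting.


DENY. Granting would leave the state unsafe.
Key observation: after task-6, task-1, task-3, task-0 the pool peaks at (4, 6, 4, 7), and each blocked process is short somewhere: task-5 on r1; task-4 on r4.
Pretend the grant happened; the run task-6, task-1, task-3, task-0 goes as far as possible. Walking it through:
  pool = (1, 0, 2, 2)
  task-6 needs (1, 0, 1, 2) <= (1, 0, 2, 2) -> finishes; pool += (1, 3, 1, 2) = (2, 3, 3, 4)
  task-1 needs (2, 2, 1, 0) <= (2, 3, 3, 4) -> finishes; pool += (2, 2, 1, 0) = (4, 5, 4, 4)
  task-3 needs (2, 5, 0, 4) <= (4, 5, 4, 4) -> finishes; pool += (0, 1, 0, 1) = (4, 6, 4, 5)
  task-0 needs (2, 5, 0, 4) <= (4, 6, 4, 5) -> finishes; pool += (0, 0, 0, 2) = (4, 6, 4, 7)
  task-5 cannot run: need (0, 7, 1, 0) vs free (4, 6, 4, 7) (insufficient r1)
  task-4 cannot run: need (5, 1, 2, 2) vs free (4, 6, 4, 7) (insufficient r4)
Post-grant, the permanently blocked set is task-5 and task-4.


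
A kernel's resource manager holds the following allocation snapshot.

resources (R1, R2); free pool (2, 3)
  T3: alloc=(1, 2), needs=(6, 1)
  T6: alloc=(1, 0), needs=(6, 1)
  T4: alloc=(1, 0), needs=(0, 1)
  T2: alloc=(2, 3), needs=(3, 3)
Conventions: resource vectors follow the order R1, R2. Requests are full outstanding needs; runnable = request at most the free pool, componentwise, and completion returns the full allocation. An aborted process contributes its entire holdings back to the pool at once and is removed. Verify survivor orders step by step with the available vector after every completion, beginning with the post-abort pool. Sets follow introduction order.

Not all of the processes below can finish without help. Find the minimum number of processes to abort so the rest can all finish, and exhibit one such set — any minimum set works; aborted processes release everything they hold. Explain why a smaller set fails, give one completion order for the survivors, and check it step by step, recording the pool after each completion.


Abort T6.
Key observation: T3 had no path to completion before; after the abort of T6 ((1, 0) returned), step 3 is where it fits.
Minimality: the empty abort set fails — the state is deadlocked as it stands.
One survivor order: T2, T4, T3. Walking it through (post-abort pool first):
  pool = (3, 3)
  T2 needs (3, 3) <= (3, 3) -> finishes; pool += (2, 3) = (5, 6)
  T4 needs (0, 1) <= (5, 6) -> finishes; pool += (1, 0) = (6, 6)
  T3 needs (6, 1) <= (6, 6) -> finishes; pool += (1, 2) = (7, 8)


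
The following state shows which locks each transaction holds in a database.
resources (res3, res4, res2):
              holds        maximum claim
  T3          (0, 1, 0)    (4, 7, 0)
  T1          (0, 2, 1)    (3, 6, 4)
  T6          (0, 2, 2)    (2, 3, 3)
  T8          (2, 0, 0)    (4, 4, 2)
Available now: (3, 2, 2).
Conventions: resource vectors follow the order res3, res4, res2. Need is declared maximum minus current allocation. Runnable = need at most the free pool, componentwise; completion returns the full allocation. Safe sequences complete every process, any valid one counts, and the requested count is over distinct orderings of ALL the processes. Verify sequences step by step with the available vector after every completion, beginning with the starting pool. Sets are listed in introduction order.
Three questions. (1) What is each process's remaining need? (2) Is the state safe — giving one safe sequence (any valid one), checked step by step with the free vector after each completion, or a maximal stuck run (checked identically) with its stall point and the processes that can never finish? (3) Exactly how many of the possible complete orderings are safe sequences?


(1) Outstanding need per process (order res3, res4, res2):
  T3: (4, 6, 0)
  T1: (3, 4, 3)
  T6: (2, 1, 1)
  T8: (2, 4, 2)
(2) SAFE. One safe sequence: T6, T8, T1, T3.
Key observation: reading the order forward, T8 is the first process whose need (2, 4, 2) meets the free pool (3, 4, 4) exactly on a resource it requests.
Verifying each step:
  pool = (3, 2, 2)
  T6: need (2, 1, 1) fits (3, 2, 2); releases (0, 2, 2), pool now (3, 4, 4)
  T8: need (2, 4, 2) fits (3, 4, 4); releases (2, 0, 0), pool now (5, 4, 4)
  T1: need (3, 4, 3) fits (5, 4, 4); releases (0, 2, 1), pool now (5, 6, 5)
  T3: need (4, 6, 0) fits (5, 6, 5); releases (0, 1, 0), pool now (5, 7, 5)
(3) The exact count: 2 of the possible complete orderings are safe sequences.


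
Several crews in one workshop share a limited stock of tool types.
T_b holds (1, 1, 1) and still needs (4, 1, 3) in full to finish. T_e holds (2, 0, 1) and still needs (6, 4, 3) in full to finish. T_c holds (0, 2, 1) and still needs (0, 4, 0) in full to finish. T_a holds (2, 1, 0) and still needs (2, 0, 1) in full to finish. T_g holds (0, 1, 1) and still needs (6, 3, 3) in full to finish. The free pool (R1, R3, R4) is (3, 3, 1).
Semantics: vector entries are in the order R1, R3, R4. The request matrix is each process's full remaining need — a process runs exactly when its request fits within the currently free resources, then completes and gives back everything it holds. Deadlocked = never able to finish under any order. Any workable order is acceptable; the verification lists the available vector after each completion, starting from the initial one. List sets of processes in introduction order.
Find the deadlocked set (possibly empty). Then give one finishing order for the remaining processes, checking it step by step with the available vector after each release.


The deadlocked set is T_b, T_e and T_g.
Key observation: once T_a, T_c finish, the pool peaks at (5, 6, 2) — and every remaining process still needs more R4 than that.
One completion order for the rest: T_a, T_c. Step-by-step check:
  pool = (3, 3, 1)
  T_a needs (2, 0, 1) <= (3, 3, 1) -> finishes; pool += (2, 1, 0) = (5, 4, 1)
  T_c needs (0, 4, 0) <= (5, 4, 1) -> finishes; pool += (0, 2, 1) = (5, 6, 2)
The stuck group stays short no matter what:
  blocked: T_b wants (4, 1, 3), pool (5, 6, 2) — not enough R4
  blocked: T_e wants (6, 4, 3), pool (5, 6, 2) — not enough R1 and R4
  blocked: T_g wants (6, 3, 3), pool (5, 6, 2) — not enough R1 and R4


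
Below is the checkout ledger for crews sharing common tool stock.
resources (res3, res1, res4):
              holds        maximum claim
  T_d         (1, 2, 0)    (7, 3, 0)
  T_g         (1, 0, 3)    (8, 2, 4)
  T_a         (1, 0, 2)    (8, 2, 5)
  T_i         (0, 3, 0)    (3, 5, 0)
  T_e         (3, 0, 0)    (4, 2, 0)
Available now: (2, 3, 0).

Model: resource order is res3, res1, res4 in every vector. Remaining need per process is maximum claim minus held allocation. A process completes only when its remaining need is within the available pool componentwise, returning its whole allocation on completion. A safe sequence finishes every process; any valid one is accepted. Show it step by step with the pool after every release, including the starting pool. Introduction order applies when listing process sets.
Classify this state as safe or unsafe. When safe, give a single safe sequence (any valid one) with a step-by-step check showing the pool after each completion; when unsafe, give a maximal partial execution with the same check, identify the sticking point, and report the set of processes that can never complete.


UNSAFE.
Key observation: res3 is the bottleneck — with T_e, T_i done the pool holds (5, 6, 0), short of every remaining need.
The run T_e, T_i cannot be extended any further. Check, step by step:
  pool = (2, 3, 0)
  run T_e (needs (1, 2, 0), free (2, 3, 0)); after release of (3, 0, 0) the pool is (5, 3, 0)
  run T_i (needs (3, 2, 0), free (5, 3, 0)); after release of (0, 3, 0) the pool is (5, 6, 0)
  T_d cannot run: need (6, 1, 0) vs free (5, 6, 0) (insufficient res3)
  T_g cannot run: need (7, 2, 1) vs free (5, 6, 0) (insufficient res3 and res4)
  T_a cannot run: need (7, 2, 3) vs free (5, 6, 0) (insufficient res3 and res4)
Never able to finish: T_d, T_g and T_a.


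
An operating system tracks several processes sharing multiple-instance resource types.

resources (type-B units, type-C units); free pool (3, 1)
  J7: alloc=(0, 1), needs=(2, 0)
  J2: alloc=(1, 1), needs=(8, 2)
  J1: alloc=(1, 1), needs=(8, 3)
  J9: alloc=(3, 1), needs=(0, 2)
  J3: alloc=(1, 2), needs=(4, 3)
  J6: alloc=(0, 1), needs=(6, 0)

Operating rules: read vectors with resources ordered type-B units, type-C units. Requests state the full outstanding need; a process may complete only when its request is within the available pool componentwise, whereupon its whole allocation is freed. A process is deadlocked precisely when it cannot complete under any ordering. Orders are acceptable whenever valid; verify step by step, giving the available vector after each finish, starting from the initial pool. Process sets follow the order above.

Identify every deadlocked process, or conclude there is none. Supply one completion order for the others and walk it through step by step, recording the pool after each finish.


Deadlocked: J2 and J1.
Key observation: no order helps: past J7, J9, J6, J3, the free pool tops out at (7, 6), below what each blocked process needs in type-B units.
One completion order for the rest: J7, J9, J6, J3. Step-by-step check:
  pool = (3, 1)
  J7: need (2, 0) fits (3, 1); releases (0, 1), pool now (3, 2)
  J9: need (0, 2) fits (3, 2); releases (3, 1), pool now (6, 3)
  J6: need (6, 0) fits (6, 3); releases (0, 1), pool now (6, 4)
  J3: need (4, 3) fits (6, 4); releases (1, 2), pool now (7, 6)
None of the blocked processes ever fits:
  J2 cannot run: need (8, 2) vs free (7, 6) (insufficient type-B units)
  J1 cannot run: need (8, 3) vs free (7, 6) (insufficient type-B units)


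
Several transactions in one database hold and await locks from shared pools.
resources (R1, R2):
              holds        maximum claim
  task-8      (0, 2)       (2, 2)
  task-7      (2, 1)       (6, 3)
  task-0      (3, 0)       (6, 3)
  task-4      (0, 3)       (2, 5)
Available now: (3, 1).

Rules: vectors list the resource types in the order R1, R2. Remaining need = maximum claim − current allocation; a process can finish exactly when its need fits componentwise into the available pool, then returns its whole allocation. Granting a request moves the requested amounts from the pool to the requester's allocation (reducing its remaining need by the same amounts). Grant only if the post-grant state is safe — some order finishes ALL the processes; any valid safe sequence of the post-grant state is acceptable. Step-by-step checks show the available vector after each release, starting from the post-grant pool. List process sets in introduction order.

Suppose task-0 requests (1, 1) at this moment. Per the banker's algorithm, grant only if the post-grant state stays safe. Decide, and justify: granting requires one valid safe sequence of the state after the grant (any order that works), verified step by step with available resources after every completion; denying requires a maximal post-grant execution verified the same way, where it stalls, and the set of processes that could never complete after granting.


GRANT: granting preserves safety; a valid post-grant sequence is task-8, task-4, task-0, task-7.
Key observation: (2, 0) free after granting still covers task-8 first, and each release covers the next.
Step-by-step check of the post-grant state:
  pool = (2, 0)
  task-8: need (2, 0) fits (2, 0); releases (0, 2), pool now (2, 2)
  task-4: need (2, 2) fits (2, 2); releases (0, 3), pool now (2, 5)
  task-0: need (2, 2) fits (2, 5); releases (4, 1), pool now (6, 6)
  task-7: need (4, 2) fits (6, 6); releases (2, 1), pool now (8, 7)


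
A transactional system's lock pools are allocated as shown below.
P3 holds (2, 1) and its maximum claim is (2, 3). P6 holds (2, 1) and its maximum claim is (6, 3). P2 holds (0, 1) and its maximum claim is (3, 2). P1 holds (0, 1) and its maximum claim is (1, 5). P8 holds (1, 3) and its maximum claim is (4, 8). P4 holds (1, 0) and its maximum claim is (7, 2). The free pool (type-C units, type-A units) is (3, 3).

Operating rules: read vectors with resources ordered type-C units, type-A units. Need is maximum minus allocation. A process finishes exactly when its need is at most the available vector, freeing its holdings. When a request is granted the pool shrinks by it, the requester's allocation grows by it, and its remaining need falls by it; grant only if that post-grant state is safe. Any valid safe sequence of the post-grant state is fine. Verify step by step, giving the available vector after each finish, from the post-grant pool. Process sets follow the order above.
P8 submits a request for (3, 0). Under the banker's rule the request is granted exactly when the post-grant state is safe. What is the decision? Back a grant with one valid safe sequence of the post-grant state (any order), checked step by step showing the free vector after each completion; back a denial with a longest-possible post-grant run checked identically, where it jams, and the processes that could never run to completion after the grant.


GRANT: granting preserves safety; a valid post-grant sequence is P3, P1, P8, P4, P2, P6.
Key observation: (0, 3) free after granting still covers P3 first, and each release covers the next.
Step-by-step check of the post-grant state:
  pool = (0, 3)
  run P3 (needs (0, 2), free (0, 3)); after release of (2, 1) the pool is (2, 4)
  run P1 (needs (1, 4), free (2, 4)); after release of (0, 1) the pool is (2, 5)
  run P8 (needs (0, 5), free (2, 5)); after release of (4, 3) the pool is (6, 8)
  run P4 (needs (6, 2), free (6, 8)); after release of (1, 0) the pool is (7, 8)
  run P2 (needs (3, 1), free (7, 8)); after release of (0, 1) the pool is (7, 9)
  run P6 (needs (4, 2), free (7, 9)); after release of (2, 1) the pool is (9, 10)


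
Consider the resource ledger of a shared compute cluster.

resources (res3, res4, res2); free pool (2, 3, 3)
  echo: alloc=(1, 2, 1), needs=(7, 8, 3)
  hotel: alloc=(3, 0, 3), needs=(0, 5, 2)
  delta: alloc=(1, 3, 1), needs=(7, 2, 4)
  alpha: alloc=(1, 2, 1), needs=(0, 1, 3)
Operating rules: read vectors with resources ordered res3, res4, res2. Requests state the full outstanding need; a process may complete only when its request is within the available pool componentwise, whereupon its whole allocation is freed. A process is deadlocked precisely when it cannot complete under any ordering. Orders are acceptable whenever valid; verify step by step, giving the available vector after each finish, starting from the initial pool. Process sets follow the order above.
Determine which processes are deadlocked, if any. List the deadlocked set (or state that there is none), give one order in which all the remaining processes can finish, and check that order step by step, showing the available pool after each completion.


The deadlocked set is echo and delta.
Key observation: alpha, hotel can finish, but then (6, 5, 7) is all there is, and the blocked group's res3 demands exceed it.
The rest can finish in the order alpha, hotel. Check, step by step:
  pool = (2, 3, 3)
  alpha needs (0, 1, 3) <= (2, 3, 3) -> finishes; pool += (1, 2, 1) = (3, 5, 4)
  hotel needs (0, 5, 2) <= (3, 5, 4) -> finishes; pool += (3, 0, 3) = (6, 5, 7)
The blocked processes can never fit:
  echo cannot run: need (7, 8, 3) vs free (6, 5, 7) (insufficient res3 and res4)
  delta cannot run: need (7, 2, 4) vs free (6, 5, 7) (insufficient res3)


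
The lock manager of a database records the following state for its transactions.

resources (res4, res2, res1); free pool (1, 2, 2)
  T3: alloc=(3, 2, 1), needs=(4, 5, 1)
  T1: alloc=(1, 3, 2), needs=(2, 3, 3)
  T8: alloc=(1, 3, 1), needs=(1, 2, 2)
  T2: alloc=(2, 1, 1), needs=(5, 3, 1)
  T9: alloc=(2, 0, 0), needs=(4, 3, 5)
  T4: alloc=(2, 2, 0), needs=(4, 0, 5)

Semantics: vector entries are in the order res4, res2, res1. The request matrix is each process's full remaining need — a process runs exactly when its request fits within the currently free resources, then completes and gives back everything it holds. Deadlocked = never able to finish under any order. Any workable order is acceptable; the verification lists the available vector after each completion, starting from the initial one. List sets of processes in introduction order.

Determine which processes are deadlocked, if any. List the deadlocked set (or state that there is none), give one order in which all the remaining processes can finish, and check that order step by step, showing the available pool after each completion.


Deadlocked: T3, T2, T9 and T4.
Key observation: res4 is the bottleneck — with T8, T1 done the pool holds (3, 8, 5), short of every remaining need.
A valid finishing order for the others: T8, T1. Step-by-step check:
  pool = (1, 2, 2)
  T8 needs (1, 2, 2) <= (1, 2, 2) -> finishes; pool += (1, 3, 1) = (2, 5, 3)
  T1 needs (2, 3, 3) <= (2, 5, 3) -> finishes; pool += (1, 3, 2) = (3, 8, 5)
None of the blocked processes ever fits:
  T3 still needs (4, 5, 1) but only (3, 8, 5) is free — short on res4
  T2 still needs (5, 3, 1) but only (3, 8, 5) is free — short on res4
  T9 still needs (4, 3, 5) but only (3, 8, 5) is free — short on res4
  T4 still needs (4, 0, 5) but only (3, 8, 5) is free — short on res4


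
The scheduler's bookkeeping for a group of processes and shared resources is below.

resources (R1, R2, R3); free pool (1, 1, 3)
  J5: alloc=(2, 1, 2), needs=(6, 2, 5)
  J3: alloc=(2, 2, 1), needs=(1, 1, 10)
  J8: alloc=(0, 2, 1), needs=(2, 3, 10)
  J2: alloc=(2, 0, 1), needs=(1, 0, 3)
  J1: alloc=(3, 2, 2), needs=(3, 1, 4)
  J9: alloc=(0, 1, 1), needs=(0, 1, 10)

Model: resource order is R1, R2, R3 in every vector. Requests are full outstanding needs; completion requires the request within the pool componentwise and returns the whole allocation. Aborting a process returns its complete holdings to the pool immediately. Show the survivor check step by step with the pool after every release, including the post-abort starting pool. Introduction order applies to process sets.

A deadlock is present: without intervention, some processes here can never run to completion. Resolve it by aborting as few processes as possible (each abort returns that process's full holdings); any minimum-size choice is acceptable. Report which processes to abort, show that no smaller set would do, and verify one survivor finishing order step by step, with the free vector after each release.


Minimum abort set: J3 and J9.
Key observation: no ordering could ever have run J8 before the abort of J3 and J9; with (2, 3, 2) back in the pool it fits at step 4.
Minimality, checking each single-abort alternative: J5 alone leaves J3 blocked (short on R3); J3 alone leaves J8 blocked (short on R3); J8 alone leaves J3 blocked (short on R3); J2 alone leaves J3 blocked (short on R3); J1 alone leaves J3 blocked (short on R3); J9 alone leaves J3 blocked (short on R3).
Survivors finish in the order: J1, J5, J2, J8. Check, step by step (pool after the aborts first):
  pool = (3, 4, 5)
  run J1 (needs (3, 1, 4), free (3, 4, 5)); after release of (3, 2, 2) the pool is (6, 6, 7)
  run J5 (needs (6, 2, 5), free (6, 6, 7)); after release of (2, 1, 2) the pool is (8, 7, 9)
  run J2 (needs (1, 0, 3), free (8, 7, 9)); after release of (2, 0, 1) the pool is (10, 7, 10)
  run J8 (needs (2, 3, 10), free (10, 7, 10)); after release of (0, 2, 1) the pool is (10, 9, 11)


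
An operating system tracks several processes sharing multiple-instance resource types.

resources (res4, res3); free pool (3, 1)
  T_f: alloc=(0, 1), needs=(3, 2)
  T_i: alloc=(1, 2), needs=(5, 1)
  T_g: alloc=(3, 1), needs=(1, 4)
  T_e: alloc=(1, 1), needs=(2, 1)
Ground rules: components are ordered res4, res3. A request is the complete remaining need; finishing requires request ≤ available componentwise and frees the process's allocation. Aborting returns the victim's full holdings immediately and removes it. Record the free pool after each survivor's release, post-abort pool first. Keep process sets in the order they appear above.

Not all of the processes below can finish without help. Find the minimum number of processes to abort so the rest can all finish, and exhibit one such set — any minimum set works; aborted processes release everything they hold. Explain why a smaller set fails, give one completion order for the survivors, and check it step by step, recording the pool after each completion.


Minimum abort set: T_i.
Key observation: T_g could never have finished before the abort; with (1, 2) returned by T_i, it fits at step 3.
Why nothing smaller works: aborting no one leaves the state deadlocked as given.
The survivors complete as T_f, T_e, T_g. Walking it through (starting from the post-abort pool):
  pool = (4, 3)
  run T_f (needs (3, 2), free (4, 3)); after release of (0, 1) the pool is (4, 4)
  run T_e (needs (2, 1), free (4, 4)); after release of (1, 1) the pool is (5, 5)
  run T_g (needs (1, 4), free (5, 5)); after release of (3, 1) the pool is (8, 6)


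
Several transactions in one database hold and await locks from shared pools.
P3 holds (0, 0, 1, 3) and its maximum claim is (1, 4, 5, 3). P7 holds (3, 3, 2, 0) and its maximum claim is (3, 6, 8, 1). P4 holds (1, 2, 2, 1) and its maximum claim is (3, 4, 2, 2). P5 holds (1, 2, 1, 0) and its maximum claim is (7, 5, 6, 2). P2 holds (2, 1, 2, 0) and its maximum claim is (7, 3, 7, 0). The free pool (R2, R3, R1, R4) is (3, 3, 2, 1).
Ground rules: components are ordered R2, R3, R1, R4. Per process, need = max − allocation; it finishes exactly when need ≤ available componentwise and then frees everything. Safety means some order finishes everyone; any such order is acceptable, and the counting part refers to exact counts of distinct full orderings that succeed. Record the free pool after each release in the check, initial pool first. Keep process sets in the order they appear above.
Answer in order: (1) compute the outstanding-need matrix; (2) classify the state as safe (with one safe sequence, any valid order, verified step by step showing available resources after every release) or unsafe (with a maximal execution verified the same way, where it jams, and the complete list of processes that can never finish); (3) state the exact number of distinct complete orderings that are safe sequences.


(1) Need matrix, components ordered R2, R3, R1, R4:
  P3: (1, 4, 4, 0)
  P7: (0, 3, 6, 1)
  P4: (2, 2, 0, 1)
  P5: (6, 3, 5, 2)
  P2: (5, 2, 5, 0)
(2) UNSAFE.
Key observation: after P4, P3 the pool peaks at (4, 5, 5, 5), and each blocked process is short somewhere: P7 on R1; P5 on R2; P2 on R2.
The run P4, P3 cannot be extended any further. Walking it through:
  pool = (3, 3, 2, 1)
  run P4 (needs (2, 2, 0, 1), free (3, 3, 2, 1)); after release of (1, 2, 2, 1) the pool is (4, 5, 4, 2)
  run P3 (needs (1, 4, 4, 0), free (4, 5, 4, 2)); after release of (0, 0, 1, 3) the pool is (4, 5, 5, 5)
  P7 still needs (0, 3, 6, 1) but only (4, 5, 5, 5) is free — short on R1
  P5 still needs (6, 3, 5, 2) but only (4, 5, 5, 5) is free — short on R2
  P2 still needs (5, 2, 5, 0) but only (4, 5, 5, 5) is free — short on R2
Never able to finish: P7, P5 and P2.
(3) The exact count: 0 of the possible complete orderings are safe sequences.


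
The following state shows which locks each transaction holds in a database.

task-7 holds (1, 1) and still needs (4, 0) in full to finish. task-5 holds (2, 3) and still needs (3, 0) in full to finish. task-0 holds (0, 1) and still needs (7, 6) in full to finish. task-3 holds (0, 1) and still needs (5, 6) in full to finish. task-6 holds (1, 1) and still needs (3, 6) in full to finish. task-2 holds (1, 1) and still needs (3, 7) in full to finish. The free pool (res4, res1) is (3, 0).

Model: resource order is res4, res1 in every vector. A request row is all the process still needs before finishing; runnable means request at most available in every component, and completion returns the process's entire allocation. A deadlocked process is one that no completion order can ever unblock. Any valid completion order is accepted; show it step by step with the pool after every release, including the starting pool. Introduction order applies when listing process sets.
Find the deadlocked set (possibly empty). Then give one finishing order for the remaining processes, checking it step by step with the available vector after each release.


Deadlocked: task-0, task-3, task-6 and task-2.
Key observation: the wall is res1: completing task-5, task-7 brings the pool only to (6, 4), and all the rest need more.
One completion order for the rest: task-5, task-7. Check, step by step:
  pool = (3, 0)
  task-5: need (3, 0) fits (3, 0); releases (2, 3), pool now (5, 3)
  task-7: need (4, 0) fits (5, 3); releases (1, 1), pool now (6, 4)
The stuck group stays short no matter what:
  blocked: task-0 wants (7, 6), pool (6, 4) — not enough res4 and res1
  blocked: task-3 wants (5, 6), pool (6, 4) — not enough res1
  blocked: task-6 wants (3, 6), pool (6, 4) — not enough res1
  blocked: task-2 wants (3, 7), pool (6, 4) — not enough res1


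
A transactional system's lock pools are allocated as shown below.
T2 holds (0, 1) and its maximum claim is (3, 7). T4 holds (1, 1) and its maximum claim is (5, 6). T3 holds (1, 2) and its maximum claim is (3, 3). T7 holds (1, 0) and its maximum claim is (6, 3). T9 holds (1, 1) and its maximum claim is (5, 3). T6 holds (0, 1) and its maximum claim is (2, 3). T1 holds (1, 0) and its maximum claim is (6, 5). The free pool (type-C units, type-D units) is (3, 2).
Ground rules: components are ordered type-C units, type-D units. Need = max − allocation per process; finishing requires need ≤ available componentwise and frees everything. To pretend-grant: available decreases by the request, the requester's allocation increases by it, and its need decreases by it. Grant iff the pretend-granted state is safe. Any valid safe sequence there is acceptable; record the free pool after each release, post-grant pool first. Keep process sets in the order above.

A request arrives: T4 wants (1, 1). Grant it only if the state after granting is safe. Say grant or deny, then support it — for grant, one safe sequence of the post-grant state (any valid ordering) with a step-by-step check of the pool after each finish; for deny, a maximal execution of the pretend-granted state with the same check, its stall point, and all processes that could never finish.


GRANT. The post-grant state is safe; one safe sequence: T3, T6, T4, T1, T9, T2, T7.
Key observation: granting shrinks the pool to (2, 1), yet T3 still fits and the chain goes through.
Step-by-step check of the post-grant state:
  pool = (2, 1)
  T3: need (2, 1) fits (2, 1); releases (1, 2), pool now (3, 3)
  T6: need (2, 2) fits (3, 3); releases (0, 1), pool now (3, 4)
  T4: need (3, 4) fits (3, 4); releases (2, 2), pool now (5, 6)
  T1: need (5, 5) fits (5, 6); releases (1, 0), pool now (6, 6)
  T9: need (4, 2) fits (6, 6); releases (1, 1), pool now (7, 7)
  T2: need (3, 6) fits (7, 7); releases (0, 1), pool now (7, 8)
  T7: need (5, 3) fits (7, 8); releases (1, 0), pool now (8, 8)


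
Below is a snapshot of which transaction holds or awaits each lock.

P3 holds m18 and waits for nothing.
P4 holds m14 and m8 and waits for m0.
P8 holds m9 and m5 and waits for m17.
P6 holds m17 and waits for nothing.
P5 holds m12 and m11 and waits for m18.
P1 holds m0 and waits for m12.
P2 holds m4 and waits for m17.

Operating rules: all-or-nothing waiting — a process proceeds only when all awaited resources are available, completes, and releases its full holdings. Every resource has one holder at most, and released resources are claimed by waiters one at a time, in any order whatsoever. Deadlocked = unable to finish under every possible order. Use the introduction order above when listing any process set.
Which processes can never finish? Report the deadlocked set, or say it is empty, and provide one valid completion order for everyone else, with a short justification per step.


The deadlocked set is empty.
Key observation: although several processes wait, no cycle exists — each chain bottoms out at a free runner.
The rest can finish in the order P6, P3, P5, P1, P8, P4, P2.
Check, step by step:
  P6 waits on nothing -> runs at once and releases m17
  P3 waits on nothing -> runs at once and releases m18
  run P5 (all its waits — m18 — are resolved); releases m12 and m11
  run P1 (all its waits — m12 — are resolved); releases m0
  run P8 (all its waits — m17 — are resolved); releases m9 and m5
  run P4 (all its waits — m0 — are resolved); releases m14 and m8
  run P2 (all its waits — m17 — are resolved); releases m4


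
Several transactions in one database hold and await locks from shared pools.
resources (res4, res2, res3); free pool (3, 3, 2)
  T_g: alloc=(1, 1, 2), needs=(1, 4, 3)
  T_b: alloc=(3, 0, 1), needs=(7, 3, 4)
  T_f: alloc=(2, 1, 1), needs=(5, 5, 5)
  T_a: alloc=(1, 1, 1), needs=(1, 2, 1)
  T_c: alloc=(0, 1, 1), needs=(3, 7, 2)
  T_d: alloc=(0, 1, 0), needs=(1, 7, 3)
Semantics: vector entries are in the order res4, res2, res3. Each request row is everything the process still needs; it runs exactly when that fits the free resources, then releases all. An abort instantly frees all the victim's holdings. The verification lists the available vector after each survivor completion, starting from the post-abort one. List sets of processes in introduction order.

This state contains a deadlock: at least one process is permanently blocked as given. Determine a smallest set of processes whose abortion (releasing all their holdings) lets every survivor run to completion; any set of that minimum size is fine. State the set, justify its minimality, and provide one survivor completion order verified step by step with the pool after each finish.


Abort T_d.
Key observation: aborting T_d returns (0, 1, 0), and T_c — hopeless before — runs at step 4 with the returned capacity in the pool.
Why nothing smaller works: aborting no one leaves the state deadlocked as given.
The survivors complete as T_a, T_g, T_f, T_c, T_b. Walking it through (starting from the post-abort pool):
  pool = (3, 4, 2)
  T_a needs (1, 2, 1) <= (3, 4, 2) -> finishes; pool += (1, 1, 1) = (4, 5, 3)
  T_g needs (1, 4, 3) <= (4, 5, 3) -> finishes; pool += (1, 1, 2) = (5, 6, 5)
  T_f needs (5, 5, 5) <= (5, 6, 5) -> finishes; pool += (2, 1, 1) = (7, 7, 6)
  T_c needs (3, 7, 2) <= (7, 7, 6) -> finishes; pool += (0, 1, 1) = (7, 8, 7)
  T_b needs (7, 3, 4) <= (7, 8, 7) -> finishes; pool += (3, 0, 1) = (10, 8, 8)


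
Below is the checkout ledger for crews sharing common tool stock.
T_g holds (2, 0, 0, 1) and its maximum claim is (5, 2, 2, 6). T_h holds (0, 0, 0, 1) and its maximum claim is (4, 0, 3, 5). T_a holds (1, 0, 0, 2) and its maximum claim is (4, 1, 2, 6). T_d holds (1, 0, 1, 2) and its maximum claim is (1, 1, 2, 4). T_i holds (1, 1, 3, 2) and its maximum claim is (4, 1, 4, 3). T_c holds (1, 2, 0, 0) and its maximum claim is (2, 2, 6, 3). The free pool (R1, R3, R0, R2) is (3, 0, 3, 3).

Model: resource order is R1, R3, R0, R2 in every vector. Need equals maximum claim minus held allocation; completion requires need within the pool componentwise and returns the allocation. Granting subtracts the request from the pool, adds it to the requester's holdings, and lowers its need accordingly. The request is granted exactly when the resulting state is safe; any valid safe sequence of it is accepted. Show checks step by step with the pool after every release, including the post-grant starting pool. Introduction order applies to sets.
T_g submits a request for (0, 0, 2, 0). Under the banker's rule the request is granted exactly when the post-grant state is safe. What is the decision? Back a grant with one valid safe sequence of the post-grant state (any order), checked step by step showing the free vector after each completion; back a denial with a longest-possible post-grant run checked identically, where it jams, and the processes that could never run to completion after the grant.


DENY. Granting would leave the state unsafe.
Key observation: after T_i, T_a, T_h, T_d the pool peaks at (6, 1, 5, 10), and each blocked process is short somewhere: T_g on R3; T_c on R0.
Pretend the grant happened; the run T_i, T_a, T_h, T_d goes as far as possible. Verifying each step:
  pool = (3, 0, 1, 3)
  T_i: need (3, 0, 1, 1) fits (3, 0, 1, 3); releases (1, 1, 3, 2), pool now (4, 1, 4, 5)
  T_a: need (3, 1, 2, 4) fits (4, 1, 4, 5); releases (1, 0, 0, 2), pool now (5, 1, 4, 7)
  T_h: need (4, 0, 3, 4) fits (5, 1, 4, 7); releases (0, 0, 0, 1), pool now (5, 1, 4, 8)
  T_d: need (0, 1, 1, 2) fits (5, 1, 4, 8); releases (1, 0, 1, 2), pool now (6, 1, 5, 10)
  blocked: T_g wants (3, 2, 0, 5), pool (6, 1, 5, 10) — not enough R3
  blocked: T_c wants (1, 0, 6, 3), pool (6, 1, 5, 10) — not enough R0
Processes that could never finish after the grant: T_g and T_c.


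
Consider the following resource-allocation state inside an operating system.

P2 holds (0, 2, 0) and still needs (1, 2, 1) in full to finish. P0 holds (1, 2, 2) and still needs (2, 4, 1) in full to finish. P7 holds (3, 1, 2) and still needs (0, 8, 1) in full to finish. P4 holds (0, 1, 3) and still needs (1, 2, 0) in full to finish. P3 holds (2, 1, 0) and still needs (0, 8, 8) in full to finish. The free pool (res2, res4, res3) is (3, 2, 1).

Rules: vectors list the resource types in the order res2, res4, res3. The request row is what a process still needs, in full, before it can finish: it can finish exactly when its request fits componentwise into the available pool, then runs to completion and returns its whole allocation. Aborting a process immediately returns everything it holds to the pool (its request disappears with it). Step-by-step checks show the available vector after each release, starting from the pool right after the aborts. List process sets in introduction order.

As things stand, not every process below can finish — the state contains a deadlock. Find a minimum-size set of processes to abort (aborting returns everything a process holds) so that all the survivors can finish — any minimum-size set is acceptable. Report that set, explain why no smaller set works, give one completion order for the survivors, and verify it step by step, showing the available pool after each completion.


The answer: abort P3.
Key observation: P7 could never have finished before the abort; with (2, 1, 0) returned by P3, it fits at step 4.
Why nothing smaller works: aborting no one leaves the state deadlocked as given.
One survivor order: P4, P0, P2, P7. Check, step by step (post-abort pool first):
  pool = (5, 3, 1)
  P4: need (1, 2, 0) fits (5, 3, 1); releases (0, 1, 3), pool now (5, 4, 4)
  P0: need (2, 4, 1) fits (5, 4, 4); releases (1, 2, 2), pool now (6, 6, 6)
  P2: need (1, 2, 1) fits (6, 6, 6); releases (0, 2, 0), pool now (6, 8, 6)
  P7: need (0, 8, 1) fits (6, 8, 6); releases (3, 1, 2), pool now (9, 9, 8)


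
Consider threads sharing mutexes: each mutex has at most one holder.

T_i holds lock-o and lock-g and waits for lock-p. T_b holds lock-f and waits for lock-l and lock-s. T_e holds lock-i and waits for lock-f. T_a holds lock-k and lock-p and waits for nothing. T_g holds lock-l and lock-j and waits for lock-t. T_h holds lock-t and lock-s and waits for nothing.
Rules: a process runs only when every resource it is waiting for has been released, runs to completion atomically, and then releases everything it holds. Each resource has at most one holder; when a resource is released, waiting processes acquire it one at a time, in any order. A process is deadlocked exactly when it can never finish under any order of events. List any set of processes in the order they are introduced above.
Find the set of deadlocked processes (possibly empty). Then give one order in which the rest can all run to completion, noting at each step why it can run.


No process is deadlocked.
Key observation: all waits point, directly or indirectly, at processes that can finish, so nothing is permanently blocked.
A valid finishing order for the others: T_h, T_a, T_g, T_i, T_b, T_e.
Step-by-step check:
  T_h waits on nothing -> runs at once and releases lock-t and lock-s
  T_a waits on nothing -> runs at once and releases lock-k and lock-p
  T_g: everything it awaited (lock-t) is free; runs, freeing lock-l and lock-j
  T_i: everything it awaited (lock-p) is free; runs, freeing lock-o and lock-g
  T_b: everything it awaited (lock-l and lock-s) is free; runs, freeing lock-f
  T_e: everything it awaited (lock-f) is free; runs, freeing lock-i
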